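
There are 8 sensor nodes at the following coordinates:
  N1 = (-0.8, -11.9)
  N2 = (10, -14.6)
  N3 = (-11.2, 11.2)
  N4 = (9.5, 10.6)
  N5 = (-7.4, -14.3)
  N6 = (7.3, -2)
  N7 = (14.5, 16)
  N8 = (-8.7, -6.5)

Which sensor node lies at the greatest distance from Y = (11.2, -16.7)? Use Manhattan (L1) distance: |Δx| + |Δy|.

N3

d(Y,N1) = |11.2−(-0.8)| + |-16.7−(-11.9)| = 12 + 4.8 = 16.8
d(Y,N2) = |11.2−10| + |-16.7−(-14.6)| = 1.2 + 2.1 = 3.3
d(Y,N3) = |11.2−(-11.2)| + |-16.7−11.2| = 22.4 + 27.9 = 50.3
d(Y,N4) = |11.2−9.5| + |-16.7−10.6| = 1.7 + 27.3 = 29
d(Y,N5) = |11.2−(-7.4)| + |-16.7−(-14.3)| = 18.6 + 2.4 = 21
d(Y,N6) = |11.2−7.3| + |-16.7−(-2)| = 3.9 + 14.7 = 18.6
d(Y,N7) = |11.2−14.5| + |-16.7−16| = 3.3 + 32.7 = 36
d(Y,N8) = |11.2−(-8.7)| + |-16.7−(-6.5)| = 19.9 + 10.2 = 30.1
The largest is to N3.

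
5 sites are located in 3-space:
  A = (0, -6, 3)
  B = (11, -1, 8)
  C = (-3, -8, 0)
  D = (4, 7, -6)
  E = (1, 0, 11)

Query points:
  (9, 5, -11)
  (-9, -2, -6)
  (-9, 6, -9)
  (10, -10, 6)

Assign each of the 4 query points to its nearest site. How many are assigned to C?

1

(9, 5, -11) — d² to each: A:398, B:401, C:434, D:54, E:573 → nearest is D
(-9, -2, -6) — d² to each: A:178, B:597, C:108, D:250, E:393 → nearest is C
(-9, 6, -9) — d² to each: A:369, B:738, C:313, D:179, E:536 → nearest is D
(10, -10, 6) — d² to each: A:125, B:86, C:209, D:469, E:206 → nearest is B
1 of the 4 points has C as nearest.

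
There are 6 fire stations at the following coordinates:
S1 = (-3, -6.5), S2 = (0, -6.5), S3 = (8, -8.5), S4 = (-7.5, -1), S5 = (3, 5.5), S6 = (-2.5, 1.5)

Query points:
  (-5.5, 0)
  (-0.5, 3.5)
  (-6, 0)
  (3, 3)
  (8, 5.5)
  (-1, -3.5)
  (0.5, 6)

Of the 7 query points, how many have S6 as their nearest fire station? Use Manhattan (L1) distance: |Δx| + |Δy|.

(-5.5, 0) — d to each: S1:9, S2:12, S3:22, S4:3, S5:14, S6:4.5 → nearest is S4
(-0.5, 3.5) — d to each: S1:12.5, S2:10.5, S3:20.5, S4:11.5, S5:5.5, S6:4 → nearest is S6
(-6, 0) — d to each: S1:9.5, S2:12.5, S3:22.5, S4:2.5, S5:14.5, S6:5 → nearest is S4
(3, 3) — d to each: S1:15.5, S2:12.5, S3:16.5, S4:14.5, S5:2.5, S6:7 → nearest is S5
(8, 5.5) — d to each: S1:23, S2:20, S3:14, S4:22, S5:5, S6:14.5 → nearest is S5
(-1, -3.5) — d to each: S1:5, S2:4, S3:14, S4:9, S5:13, S6:6.5 → nearest is S2
(0.5, 6) — d to each: S1:16, S2:13, S3:22, S4:15, S5:3, S6:7.5 → nearest is S5
1 of the 7 points has S6 as nearest.

1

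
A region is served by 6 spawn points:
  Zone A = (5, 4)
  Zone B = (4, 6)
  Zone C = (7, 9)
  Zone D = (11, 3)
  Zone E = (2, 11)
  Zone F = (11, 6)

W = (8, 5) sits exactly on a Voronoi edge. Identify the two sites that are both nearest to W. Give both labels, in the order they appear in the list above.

Zone A and Zone F

Squared distances from W to each site:
d²(W, Zone A) = 9 + 1 = 10
d²(W, Zone B) = 16 + 1 = 17
d²(W, Zone C) = 1 + 16 = 17
d²(W, Zone D) = 9 + 4 = 13
d²(W, Zone E) = 36 + 36 = 72
d²(W, Zone F) = 9 + 1 = 10
W is equidistant from Zone A and Zone F (both at squared distance 10), and every other site is strictly farther — so W lies on the Zone A–Zone F Voronoi edge.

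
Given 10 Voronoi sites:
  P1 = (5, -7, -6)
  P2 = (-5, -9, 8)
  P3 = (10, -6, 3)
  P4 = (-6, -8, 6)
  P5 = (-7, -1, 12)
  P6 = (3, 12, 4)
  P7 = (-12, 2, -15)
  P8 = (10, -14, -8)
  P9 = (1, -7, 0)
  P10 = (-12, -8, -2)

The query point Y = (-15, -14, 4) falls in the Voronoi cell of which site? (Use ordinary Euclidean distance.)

Squared Euclidean distances:
|YP1|² = (-15−5)² + (-14−(-7))² + (4−(-6))² = 400 + 49 + 100 = 549
|YP2|² = (-15−(-5))² + (-14−(-9))² + (4−8)² = 100 + 25 + 16 = 141
|YP3|² = (-15−10)² + (-14−(-6))² + (4−3)² = 625 + 64 + 1 = 690
|YP4|² = (-15−(-6))² + (-14−(-8))² + (4−6)² = 81 + 36 + 4 = 121
|YP5|² = (-15−(-7))² + (-14−(-1))² + (4−12)² = 64 + 169 + 64 = 297
|YP6|² = (-15−3)² + (-14−12)² + (4−4)² = 324 + 676 + 0 = 1000
|YP7|² = (-15−(-12))² + (-14−2)² + (4−(-15))² = 9 + 256 + 361 = 626
|YP8|² = (-15−10)² + (-14−(-14))² + (4−(-8))² = 625 + 0 + 144 = 769
|YP9|² = (-15−1)² + (-14−(-7))² + (4−0)² = 256 + 49 + 16 = 321
d²(Y, P10) = (-15−(-12))² + (-14−(-8))² + (4−(-2))² = 9 + 36 + 36 = 81
P10 is nearest.

P10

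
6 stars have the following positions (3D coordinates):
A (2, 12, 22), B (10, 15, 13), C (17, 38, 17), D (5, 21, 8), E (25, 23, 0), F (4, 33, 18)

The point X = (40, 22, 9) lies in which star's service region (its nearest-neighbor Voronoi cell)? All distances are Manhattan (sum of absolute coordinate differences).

E

d(X,A) = |40−2| + |22−12| + |9−22| = 38 + 10 + 13 = 61
d(X,B) = |40−10| + |22−15| + |9−13| = 30 + 7 + 4 = 41
d(X,C) = |40−17| + |22−38| + |9−17| = 23 + 16 + 8 = 47
d(X,D) = |40−5| + |22−21| + |9−8| = 35 + 1 + 1 = 37
d(X,E) = |40−25| + |22−23| + |9−0| = 15 + 1 + 9 = 25
d(X,F) = |40−4| + |22−33| + |9−18| = 36 + 11 + 9 = 56
The smallest is to E, so X lies in the Voronoi region of E.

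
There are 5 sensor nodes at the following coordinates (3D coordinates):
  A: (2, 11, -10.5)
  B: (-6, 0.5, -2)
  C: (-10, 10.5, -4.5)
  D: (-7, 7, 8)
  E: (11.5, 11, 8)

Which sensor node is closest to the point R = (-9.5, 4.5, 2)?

B

Since √ is increasing, it suffices to compare squared distances:
|RA|² = (-9.5−2)² + (4.5−11)² + (2−(-10.5))² = 132.25 + 42.25 + 156.25 = 330.75
|RB|² = (-9.5−(-6))² + (4.5−0.5)² + (2−(-2))² = 12.25 + 16 + 16 = 44.25
|RC|² = (-9.5−(-10))² + (4.5−10.5)² + (2−(-4.5))² = 0.25 + 36 + 42.25 = 78.5
|RD|² = (-9.5−(-7))² + (4.5−7)² + (2−8)² = 6.25 + 6.25 + 36 = 48.5
|RE|² = (-9.5−11.5)² + (4.5−11)² + (2−8)² = 441 + 42.25 + 36 = 519.25
Minimum is at B.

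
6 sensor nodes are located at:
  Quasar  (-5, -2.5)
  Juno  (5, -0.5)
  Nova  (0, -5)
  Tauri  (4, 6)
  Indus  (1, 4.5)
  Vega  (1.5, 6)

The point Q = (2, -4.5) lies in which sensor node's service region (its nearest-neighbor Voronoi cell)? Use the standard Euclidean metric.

Nova

Squared Euclidean distances:
d²(Q, Quasar) = (2−(-5))² + (-4.5−(-2.5))² = 49 + 4 = 53
d²(Q, Juno) = (2−5)² + (-4.5−(-0.5))² = 9 + 16 = 25
d²(Q, Nova) = (2−0)² + (-4.5−(-5))² = 4 + 0.25 = 4.25
d²(Q, Tauri) = (2−4)² + (-4.5−6)² = 4 + 110.25 = 114.25
d²(Q, Indus) = (2−1)² + (-4.5−4.5)² = 1 + 81 = 82
d²(Q, Vega) = (2−1.5)² + (-4.5−6)² = 0.25 + 110.25 = 110.5
Nova is nearest.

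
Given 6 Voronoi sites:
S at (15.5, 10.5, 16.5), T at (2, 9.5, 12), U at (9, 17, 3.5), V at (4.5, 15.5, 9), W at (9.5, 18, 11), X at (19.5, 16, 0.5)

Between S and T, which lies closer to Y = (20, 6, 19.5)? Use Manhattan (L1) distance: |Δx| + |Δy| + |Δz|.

S

d(Y,S) = |20−15.5| + |6−10.5| + |19.5−16.5| = 4.5 + 4.5 + 3 = 12
d(Y,T) = |20−2| + |6−9.5| + |19.5−12| = 18 + 3.5 + 7.5 = 29
12 < 29, so S is closer.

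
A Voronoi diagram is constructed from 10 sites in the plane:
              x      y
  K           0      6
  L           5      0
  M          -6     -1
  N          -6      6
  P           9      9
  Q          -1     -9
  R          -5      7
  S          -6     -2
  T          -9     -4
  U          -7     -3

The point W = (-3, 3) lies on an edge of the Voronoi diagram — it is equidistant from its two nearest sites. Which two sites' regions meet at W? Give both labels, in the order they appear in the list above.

Squared distances from W to each site:
|WK|² = 9 + 9 = 18
|WL|² = 64 + 9 = 73
|WM|² = 9 + 16 = 25
|WN|² = 9 + 9 = 18
|WP|² = 144 + 36 = 180
|WQ|² = 4 + 144 = 148
|WR|² = 4 + 16 = 20
|WS|² = 9 + 25 = 34
|WT|² = 36 + 49 = 85
|WU|² = 16 + 36 = 52
W is equidistant from K and N (both at squared distance 18), and every other site is strictly farther — so W lies on the K–N Voronoi edge.

K and N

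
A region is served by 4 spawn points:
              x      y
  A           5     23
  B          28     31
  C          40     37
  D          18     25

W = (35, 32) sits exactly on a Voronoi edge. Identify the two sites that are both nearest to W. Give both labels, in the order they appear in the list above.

B and C

Squared distances from W to each site:
|WA|² = (35−5)² + (32−23)² = 900 + 81 = 981
|WB|² = (35−28)² + (32−31)² = 49 + 1 = 50
|WC|² = (35−40)² + (32−37)² = 25 + 25 = 50
|WD|² = (35−18)² + (32−25)² = 289 + 49 = 338
W is equidistant from B and C (both at squared distance 50), and every other site is strictly farther — so W lies on the B–C Voronoi edge.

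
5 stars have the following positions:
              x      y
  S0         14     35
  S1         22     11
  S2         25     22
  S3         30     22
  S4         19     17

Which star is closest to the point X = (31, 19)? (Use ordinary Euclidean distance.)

Squared Euclidean distances:
|XS0|² = 289 + 256 = 545
|XS1|² = 81 + 64 = 145
|XS2|² = 36 + 9 = 45
|XS3|² = 1 + 9 = 10
|XS4|² = 144 + 4 = 148
The smallest is to S3, so X lies in the Voronoi region of S3.

S3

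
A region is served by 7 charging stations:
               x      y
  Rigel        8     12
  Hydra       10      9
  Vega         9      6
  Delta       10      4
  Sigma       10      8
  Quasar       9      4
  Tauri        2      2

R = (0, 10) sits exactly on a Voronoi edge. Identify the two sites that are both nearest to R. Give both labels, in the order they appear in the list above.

Squared distances from R to each site:
d²(R, Rigel) = (0−8)² + (10−12)² = 64 + 4 = 68
d²(R, Hydra) = (0−10)² + (10−9)² = 100 + 1 = 101
d²(R, Vega) = (0−9)² + (10−6)² = 81 + 16 = 97
d²(R, Delta) = (0−10)² + (10−4)² = 100 + 36 = 136
d²(R, Sigma) = (0−10)² + (10−8)² = 100 + 4 = 104
d²(R, Quasar) = (0−9)² + (10−4)² = 81 + 36 = 117
d²(R, Tauri) = (0−2)² + (10−2)² = 4 + 64 = 68
R is equidistant from Rigel and Tauri (both at squared distance 68), and every other site is strictly farther — so R lies on the Rigel–Tauri Voronoi edge.

Rigel and Tauri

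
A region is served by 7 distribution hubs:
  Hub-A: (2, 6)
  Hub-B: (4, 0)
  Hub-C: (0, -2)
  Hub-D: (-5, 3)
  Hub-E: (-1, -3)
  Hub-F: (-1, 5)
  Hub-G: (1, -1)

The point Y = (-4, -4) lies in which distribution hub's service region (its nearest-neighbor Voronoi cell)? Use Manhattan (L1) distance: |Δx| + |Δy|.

d(Y, Hub-A) = 6 + 10 = 16
d(Y, Hub-B) = 8 + 4 = 12
d(Y, Hub-C) = 4 + 2 = 6
d(Y, Hub-D) = 1 + 7 = 8
d(Y, Hub-E) = 3 + 1 = 4
d(Y, Hub-F) = 3 + 9 = 12
d(Y, Hub-G) = 5 + 3 = 8
Minimum is at Hub-E.

Hub-E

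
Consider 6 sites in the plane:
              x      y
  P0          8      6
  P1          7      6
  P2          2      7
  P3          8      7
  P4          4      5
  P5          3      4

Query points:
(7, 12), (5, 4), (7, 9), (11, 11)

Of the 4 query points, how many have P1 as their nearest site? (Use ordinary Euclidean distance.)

(7, 12) — d² to each: P0:37, P1:36, P2:50, P3:26, P4:58, P5:80 → nearest is P3
(5, 4) — d² to each: P0:13, P1:8, P2:18, P3:18, P4:2, P5:4 → nearest is P4
(7, 9) — d² to each: P0:10, P1:9, P2:29, P3:5, P4:25, P5:41 → nearest is P3
(11, 11) — d² to each: P0:34, P1:41, P2:97, P3:25, P4:85, P5:113 → nearest is P3
0 of the 4 points have P1 as nearest.

0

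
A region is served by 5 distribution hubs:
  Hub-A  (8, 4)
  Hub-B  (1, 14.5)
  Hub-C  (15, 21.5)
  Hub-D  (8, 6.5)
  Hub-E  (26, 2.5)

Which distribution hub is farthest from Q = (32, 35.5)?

Hub-A

Since √ is increasing, it suffices to compare squared distances:
d²(Q, Hub-A) = (32−8)² + (35.5−4)² = 576 + 992.25 = 1568.25
d²(Q, Hub-B) = (32−1)² + (35.5−14.5)² = 961 + 441 = 1402
d²(Q, Hub-C) = (32−15)² + (35.5−21.5)² = 289 + 196 = 485
d²(Q, Hub-D) = (32−8)² + (35.5−6.5)² = 576 + 841 = 1417
d²(Q, Hub-E) = (32−26)² + (35.5−2.5)² = 36 + 1089 = 1125
The largest is to Hub-A.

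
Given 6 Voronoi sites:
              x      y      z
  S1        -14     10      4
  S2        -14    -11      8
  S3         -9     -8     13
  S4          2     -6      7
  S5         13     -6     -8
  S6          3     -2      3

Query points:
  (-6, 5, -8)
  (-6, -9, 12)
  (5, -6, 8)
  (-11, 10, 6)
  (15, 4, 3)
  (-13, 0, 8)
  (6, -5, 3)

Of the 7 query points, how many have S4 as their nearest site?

1

(-6, 5, -8) — d² to each: S1:233, S2:576, S3:619, S4:410, S5:482, S6:251 → nearest is S1
(-6, -9, 12) — d² to each: S1:489, S2:84, S3:11, S4:98, S5:770, S6:211 → nearest is S3
(5, -6, 8) — d² to each: S1:633, S2:386, S3:225, S4:10, S5:320, S6:45 → nearest is S4
(-11, 10, 6) — d² to each: S1:13, S2:454, S3:377, S4:426, S5:1028, S6:349 → nearest is S1
(15, 4, 3) — d² to each: S1:878, S2:1091, S3:820, S4:285, S5:225, S6:180 → nearest is S6
(-13, 0, 8) — d² to each: S1:117, S2:122, S3:105, S4:262, S5:968, S6:285 → nearest is S3
(6, -5, 3) — d² to each: S1:626, S2:461, S3:334, S4:33, S5:171, S6:18 → nearest is S6
1 of the 7 points has S4 as nearest.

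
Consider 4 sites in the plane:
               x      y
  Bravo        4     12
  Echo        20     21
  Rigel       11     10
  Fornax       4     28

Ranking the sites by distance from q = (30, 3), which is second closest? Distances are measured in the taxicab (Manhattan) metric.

d(q, Bravo) = |30−4| + |3−12| = 26 + 9 = 35
d(q, Echo) = |30−20| + |3−21| = 10 + 18 = 28
d(q, Rigel) = |30−11| + |3−10| = 19 + 7 = 26
d(q, Fornax) = |30−4| + |3−28| = 26 + 25 = 51
Sorted ascending: Rigel, Echo, Bravo, … — the second-nearest is Echo.

Echo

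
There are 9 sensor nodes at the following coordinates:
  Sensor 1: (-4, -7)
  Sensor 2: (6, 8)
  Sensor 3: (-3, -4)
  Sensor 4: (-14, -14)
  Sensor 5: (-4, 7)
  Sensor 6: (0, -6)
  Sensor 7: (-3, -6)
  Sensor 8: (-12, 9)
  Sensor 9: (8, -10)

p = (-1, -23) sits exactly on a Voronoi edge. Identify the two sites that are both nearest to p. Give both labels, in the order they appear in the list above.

Sensor 4 and Sensor 9

Squared distances from p to each site:
d²(p, Sensor 1) = 9 + 256 = 265
d²(p, Sensor 2) = 49 + 961 = 1010
d²(p, Sensor 3) = 4 + 361 = 365
d²(p, Sensor 4) = 169 + 81 = 250
d²(p, Sensor 5) = 9 + 900 = 909
d²(p, Sensor 6) = 1 + 289 = 290
d²(p, Sensor 7) = 4 + 289 = 293
d²(p, Sensor 8) = 121 + 1024 = 1145
d²(p, Sensor 9) = 81 + 169 = 250
p is equidistant from Sensor 4 and Sensor 9 (both at squared distance 250), and every other site is strictly farther — so p lies on the Sensor 4–Sensor 9 Voronoi edge.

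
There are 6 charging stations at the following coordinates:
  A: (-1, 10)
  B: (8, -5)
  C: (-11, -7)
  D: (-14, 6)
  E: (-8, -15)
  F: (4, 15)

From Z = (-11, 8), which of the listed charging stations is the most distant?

E

Compare squared distances (the ordering matches that of the actual distances):
|ZA|² = (-11−(-1))² + (8−10)² = 100 + 4 = 104
|ZB|² = (-11−8)² + (8−(-5))² = 361 + 169 = 530
|ZC|² = (-11−(-11))² + (8−(-7))² = 0 + 225 = 225
|ZD|² = (-11−(-14))² + (8−6)² = 9 + 4 = 13
|ZE|² = (-11−(-8))² + (8−(-15))² = 9 + 529 = 538
|ZF|² = (-11−4)² + (8−15)² = 225 + 49 = 274
The largest is to E.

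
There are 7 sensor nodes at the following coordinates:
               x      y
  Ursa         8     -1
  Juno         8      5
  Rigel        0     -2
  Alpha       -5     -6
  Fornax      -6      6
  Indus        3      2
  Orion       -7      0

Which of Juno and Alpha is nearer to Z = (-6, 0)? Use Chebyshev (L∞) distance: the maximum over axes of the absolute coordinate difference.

Alpha

d(Z, Juno) = max(14, 5) = 14
d(Z, Alpha) = max(1, 6) = 6
14 > 6, so Alpha is closer.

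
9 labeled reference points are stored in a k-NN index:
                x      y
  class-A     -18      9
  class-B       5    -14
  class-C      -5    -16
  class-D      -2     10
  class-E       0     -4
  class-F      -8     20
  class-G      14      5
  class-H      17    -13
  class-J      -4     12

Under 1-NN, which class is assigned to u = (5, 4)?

class-G

Squared Euclidean distances:
d²(u, class-A) = 529 + 25 = 554
d²(u, class-B) = 0 + 324 = 324
d²(u, class-C) = 100 + 400 = 500
d²(u, class-D) = 49 + 36 = 85
d²(u, class-E) = 25 + 64 = 89
d²(u, class-F) = 169 + 256 = 425
d²(u, class-G) = 81 + 1 = 82
d²(u, class-H) = 144 + 289 = 433
d²(u, class-J) = 81 + 64 = 145
class-G is nearest.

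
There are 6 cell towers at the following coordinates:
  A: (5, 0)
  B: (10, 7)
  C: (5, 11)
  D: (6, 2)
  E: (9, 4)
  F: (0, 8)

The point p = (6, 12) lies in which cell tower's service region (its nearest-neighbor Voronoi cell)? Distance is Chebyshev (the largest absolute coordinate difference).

d(p,A) = max(1, 12) = 12
d(p,B) = max(4, 5) = 5
d(p,C) = max(1, 1) = 1
d(p,D) = max(0, 10) = 10
d(p,E) = max(3, 8) = 8
d(p,F) = max(6, 4) = 6
C is nearest.

C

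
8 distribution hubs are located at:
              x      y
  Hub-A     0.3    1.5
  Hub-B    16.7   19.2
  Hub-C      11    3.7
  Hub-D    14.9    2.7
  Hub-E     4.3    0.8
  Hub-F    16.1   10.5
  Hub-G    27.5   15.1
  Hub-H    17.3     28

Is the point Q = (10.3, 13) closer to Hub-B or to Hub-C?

Compare squared distances:
d²(Q, Hub-B) = (10.3−16.7)² + (13−19.2)² = 40.96 + 38.44 = 79.4
d²(Q, Hub-C) = (10.3−11)² + (13−3.7)² = 0.49 + 86.49 = 86.98
79.4 < 86.98, so Hub-B is closer.

Hub-B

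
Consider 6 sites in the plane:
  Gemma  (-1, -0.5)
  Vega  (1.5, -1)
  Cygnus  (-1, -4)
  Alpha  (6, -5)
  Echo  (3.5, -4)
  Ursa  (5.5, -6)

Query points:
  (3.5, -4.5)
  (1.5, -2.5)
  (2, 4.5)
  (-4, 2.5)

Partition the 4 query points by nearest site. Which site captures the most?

Vega

(3.5, -4.5) — d² to each: Gemma:36.25, Vega:16.25, Cygnus:20.5, Alpha:6.5, Echo:0.25, Ursa:6.25 → nearest is Echo
(1.5, -2.5) — d² to each: Gemma:10.25, Vega:2.25, Cygnus:8.5, Alpha:26.5, Echo:6.25, Ursa:28.25 → nearest is Vega
(2, 4.5) — d² to each: Gemma:34, Vega:30.5, Cygnus:81.25, Alpha:106.25, Echo:74.5, Ursa:122.5 → nearest is Vega
(-4, 2.5) — d² to each: Gemma:18, Vega:42.5, Cygnus:51.25, Alpha:156.25, Echo:98.5, Ursa:162.5 → nearest is Gemma
Tally — Gemma:1, Vega:2, Echo:1. Vega captures the most (2).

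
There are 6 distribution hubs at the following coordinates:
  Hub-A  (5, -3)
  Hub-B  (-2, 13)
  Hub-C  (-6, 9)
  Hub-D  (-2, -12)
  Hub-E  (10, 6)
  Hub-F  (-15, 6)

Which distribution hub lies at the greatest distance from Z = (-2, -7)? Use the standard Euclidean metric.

Hub-B

Squared Euclidean distances:
d²(Z, Hub-A) = (-2−5)² + (-7−(-3))² = 49 + 16 = 65
d²(Z, Hub-B) = (-2−(-2))² + (-7−13)² = 0 + 400 = 400
d²(Z, Hub-C) = (-2−(-6))² + (-7−9)² = 16 + 256 = 272
d²(Z, Hub-D) = (-2−(-2))² + (-7−(-12))² = 0 + 25 = 25
d²(Z, Hub-E) = (-2−10)² + (-7−6)² = 144 + 169 = 313
d²(Z, Hub-F) = (-2−(-15))² + (-7−6)² = 169 + 169 = 338
The largest is to Hub-B.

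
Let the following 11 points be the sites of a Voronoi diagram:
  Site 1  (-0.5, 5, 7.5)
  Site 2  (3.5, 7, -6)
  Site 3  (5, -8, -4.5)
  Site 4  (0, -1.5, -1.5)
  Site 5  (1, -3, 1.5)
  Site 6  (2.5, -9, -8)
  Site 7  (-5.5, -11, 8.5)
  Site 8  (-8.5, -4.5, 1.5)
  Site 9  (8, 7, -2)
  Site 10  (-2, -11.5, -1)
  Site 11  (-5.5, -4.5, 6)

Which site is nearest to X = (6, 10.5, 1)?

Compare squared distances (the ordering matches that of the actual distances):
d²(X, Site 1) = (6−(-0.5))² + (10.5−5)² + (1−7.5)² = 42.25 + 30.25 + 42.25 = 114.75
d²(X, Site 2) = (6−3.5)² + (10.5−7)² + (1−(-6))² = 6.25 + 12.25 + 49 = 67.5
d²(X, Site 3) = (6−5)² + (10.5−(-8))² + (1−(-4.5))² = 1 + 342.25 + 30.25 = 373.5
d²(X, Site 4) = (6−0)² + (10.5−(-1.5))² + (1−(-1.5))² = 36 + 144 + 6.25 = 186.25
d²(X, Site 5) = (6−1)² + (10.5−(-3))² + (1−1.5)² = 25 + 182.25 + 0.25 = 207.5
d²(X, Site 6) = (6−2.5)² + (10.5−(-9))² + (1−(-8))² = 12.25 + 380.25 + 81 = 473.5
d²(X, Site 7) = (6−(-5.5))² + (10.5−(-11))² + (1−8.5)² = 132.25 + 462.25 + 56.25 = 650.75
d²(X, Site 8) = (6−(-8.5))² + (10.5−(-4.5))² + (1−1.5)² = 210.25 + 225 + 0.25 = 435.5
d²(X, Site 9) = (6−8)² + (10.5−7)² + (1−(-2))² = 4 + 12.25 + 9 = 25.25
d²(X, Site 10) = (6−(-2))² + (10.5−(-11.5))² + (1−(-1))² = 64 + 484 + 4 = 552
d²(X, Site 11) = (6−(-5.5))² + (10.5−(-4.5))² + (1−6)² = 132.25 + 225 + 25 = 382.25
The smallest is to Site 9, so X lies in the Voronoi region of Site 9.

Site 9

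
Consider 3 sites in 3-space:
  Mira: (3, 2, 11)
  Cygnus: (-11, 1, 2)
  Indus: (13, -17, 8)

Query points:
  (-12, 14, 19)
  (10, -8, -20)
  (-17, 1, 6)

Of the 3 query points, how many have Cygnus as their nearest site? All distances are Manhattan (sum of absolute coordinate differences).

(-12, 14, 19) — d to each: Mira:35, Cygnus:31, Indus:67 → nearest is Cygnus
(10, -8, -20) — d to each: Mira:48, Cygnus:52, Indus:40 → nearest is Indus
(-17, 1, 6) — d to each: Mira:26, Cygnus:10, Indus:50 → nearest is Cygnus
2 of the 3 points have Cygnus as nearest.

2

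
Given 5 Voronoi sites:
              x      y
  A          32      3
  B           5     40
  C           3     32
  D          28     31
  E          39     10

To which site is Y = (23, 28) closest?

D

Squared Euclidean distances:
|YA|² = 81 + 625 = 706
|YB|² = 324 + 144 = 468
|YC|² = 400 + 16 = 416
|YD|² = 25 + 9 = 34
|YE|² = 256 + 324 = 580
Minimum is at D.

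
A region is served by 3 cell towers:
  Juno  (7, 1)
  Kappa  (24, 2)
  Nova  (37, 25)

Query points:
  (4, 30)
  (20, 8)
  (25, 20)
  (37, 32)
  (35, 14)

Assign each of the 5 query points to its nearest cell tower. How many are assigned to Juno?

1

(4, 30) — d² to each: Juno:850, Kappa:1184, Nova:1114 → nearest is Juno
(20, 8) — d² to each: Juno:218, Kappa:52, Nova:578 → nearest is Kappa
(25, 20) — d² to each: Juno:685, Kappa:325, Nova:169 → nearest is Nova
(37, 32) — d² to each: Juno:1861, Kappa:1069, Nova:49 → nearest is Nova
(35, 14) — d² to each: Juno:953, Kappa:265, Nova:125 → nearest is Nova
1 of the 5 points has Juno as nearest.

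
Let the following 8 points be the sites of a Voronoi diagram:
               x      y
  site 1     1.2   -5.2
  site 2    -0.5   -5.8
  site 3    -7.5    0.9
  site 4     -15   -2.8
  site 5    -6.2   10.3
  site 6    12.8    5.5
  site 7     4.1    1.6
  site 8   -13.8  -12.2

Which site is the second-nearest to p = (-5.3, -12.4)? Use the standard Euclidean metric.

Compare squared distances (the ordering matches that of the actual distances):
d²(p, site 1) = 42.25 + 51.84 = 94.09
d²(p, site 2) = 23.04 + 43.56 = 66.6
d²(p, site 3) = 4.84 + 176.89 = 181.73
d²(p, site 4) = 94.09 + 92.16 = 186.25
d²(p, site 5) = 0.81 + 515.29 = 516.1
d²(p, site 6) = 327.61 + 320.41 = 648.02
d²(p, site 7) = 88.36 + 196 = 284.36
d²(p, site 8) = 72.25 + 0.04 = 72.29
Sorted ascending: site 2, site 8, site 1, … — the second-nearest is site 8.

site 8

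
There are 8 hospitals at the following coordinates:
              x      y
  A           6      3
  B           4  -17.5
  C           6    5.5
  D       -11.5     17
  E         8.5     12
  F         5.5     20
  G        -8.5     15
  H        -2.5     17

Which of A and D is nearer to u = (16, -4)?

Compare squared distances:
|uA|² = (16−6)² + (-4−3)² = 100 + 49 = 149
|uD|² = (16−(-11.5))² + (-4−17)² = 756.25 + 441 = 1197.25
149 < 1197.25, so A is closer.

A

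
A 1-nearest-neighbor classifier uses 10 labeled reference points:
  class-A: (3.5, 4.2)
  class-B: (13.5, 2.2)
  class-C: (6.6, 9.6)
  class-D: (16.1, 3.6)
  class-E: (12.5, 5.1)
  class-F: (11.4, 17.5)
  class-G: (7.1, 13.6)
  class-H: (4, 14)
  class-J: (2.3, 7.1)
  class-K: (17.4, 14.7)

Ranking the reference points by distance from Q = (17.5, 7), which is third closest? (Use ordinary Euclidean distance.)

class-B

Since √ is increasing, it suffices to compare squared distances:
d²(Q, class-A) = (17.5−3.5)² + (7−4.2)² = 196 + 7.84 = 203.84
d²(Q, class-B) = (17.5−13.5)² + (7−2.2)² = 16 + 23.04 = 39.04
d²(Q, class-C) = (17.5−6.6)² + (7−9.6)² = 118.81 + 6.76 = 125.57
d²(Q, class-D) = (17.5−16.1)² + (7−3.6)² = 1.96 + 11.56 = 13.52
d²(Q, class-E) = (17.5−12.5)² + (7−5.1)² = 25 + 3.61 = 28.61
d²(Q, class-F) = (17.5−11.4)² + (7−17.5)² = 37.21 + 110.25 = 147.46
d²(Q, class-G) = (17.5−7.1)² + (7−13.6)² = 108.16 + 43.56 = 151.72
d²(Q, class-H) = (17.5−4)² + (7−14)² = 182.25 + 49 = 231.25
d²(Q, class-J) = (17.5−2.3)² + (7−7.1)² = 231.04 + 0.01 = 231.05
d²(Q, class-K) = (17.5−17.4)² + (7−14.7)² = 0.01 + 59.29 = 59.3
Sorted ascending: class-D, class-E, class-B, class-K, … — the third-nearest is class-B.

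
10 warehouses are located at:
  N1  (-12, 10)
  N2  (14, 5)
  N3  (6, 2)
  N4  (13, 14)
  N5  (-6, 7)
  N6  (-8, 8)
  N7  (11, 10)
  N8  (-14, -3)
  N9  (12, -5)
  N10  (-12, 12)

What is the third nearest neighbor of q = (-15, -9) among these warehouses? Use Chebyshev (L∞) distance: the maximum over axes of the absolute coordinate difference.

N6

d(q,N1) = max(3, 19) = 19
d(q,N2) = max(29, 14) = 29
d(q,N3) = max(21, 11) = 21
d(q,N4) = max(28, 23) = 28
d(q,N5) = max(9, 16) = 16
d(q,N6) = max(7, 17) = 17
d(q,N7) = max(26, 19) = 26
d(q,N8) = max(1, 6) = 6
d(q,N9) = max(27, 4) = 27
d(q, N10) = max(3, 21) = 21
Sorted ascending: N8, N5, N6, N1, … — the third-nearest is N6.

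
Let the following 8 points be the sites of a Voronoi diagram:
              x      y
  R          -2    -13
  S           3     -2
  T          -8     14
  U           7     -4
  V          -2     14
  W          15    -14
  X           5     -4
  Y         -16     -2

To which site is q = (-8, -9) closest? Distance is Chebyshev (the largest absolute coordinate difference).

R

d(q,R) = max(6, 4) = 6
d(q,S) = max(11, 7) = 11
d(q,T) = max(0, 23) = 23
d(q,U) = max(15, 5) = 15
d(q,V) = max(6, 23) = 23
d(q,W) = max(23, 5) = 23
d(q,X) = max(13, 5) = 13
d(q,Y) = max(8, 7) = 8
Minimum is at R.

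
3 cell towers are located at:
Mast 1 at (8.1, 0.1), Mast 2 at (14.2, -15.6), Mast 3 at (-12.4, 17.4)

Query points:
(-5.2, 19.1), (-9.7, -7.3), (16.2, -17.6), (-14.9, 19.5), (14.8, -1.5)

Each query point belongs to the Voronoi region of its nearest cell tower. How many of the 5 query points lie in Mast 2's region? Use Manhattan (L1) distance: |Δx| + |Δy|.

1

(-5.2, 19.1) — d to each: Mast 1:32.3, Mast 2:54.1, Mast 3:8.9 → nearest is Mast 3
(-9.7, -7.3) — d to each: Mast 1:25.2, Mast 2:32.2, Mast 3:27.4 → nearest is Mast 1
(16.2, -17.6) — d to each: Mast 1:25.8, Mast 2:4, Mast 3:63.6 → nearest is Mast 2
(-14.9, 19.5) — d to each: Mast 1:42.4, Mast 2:64.2, Mast 3:4.6 → nearest is Mast 3
(14.8, -1.5) — d to each: Mast 1:8.3, Mast 2:14.7, Mast 3:46.1 → nearest is Mast 1
1 of the 5 points has Mast 2 as nearest.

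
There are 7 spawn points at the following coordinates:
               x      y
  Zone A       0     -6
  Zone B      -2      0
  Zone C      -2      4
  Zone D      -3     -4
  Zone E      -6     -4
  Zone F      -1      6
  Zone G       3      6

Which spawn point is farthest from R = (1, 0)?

Zone E

Squared Euclidean distances:
d²(R, Zone A) = (1−0)² + (0−(-6))² = 1 + 36 = 37
d²(R, Zone B) = (1−(-2))² + (0−0)² = 9 + 0 = 9
d²(R, Zone C) = (1−(-2))² + (0−4)² = 9 + 16 = 25
d²(R, Zone D) = (1−(-3))² + (0−(-4))² = 16 + 16 = 32
d²(R, Zone E) = (1−(-6))² + (0−(-4))² = 49 + 16 = 65
d²(R, Zone F) = (1−(-1))² + (0−6)² = 4 + 36 = 40
d²(R, Zone G) = (1−3)² + (0−6)² = 4 + 36 = 40
The largest is to Zone E.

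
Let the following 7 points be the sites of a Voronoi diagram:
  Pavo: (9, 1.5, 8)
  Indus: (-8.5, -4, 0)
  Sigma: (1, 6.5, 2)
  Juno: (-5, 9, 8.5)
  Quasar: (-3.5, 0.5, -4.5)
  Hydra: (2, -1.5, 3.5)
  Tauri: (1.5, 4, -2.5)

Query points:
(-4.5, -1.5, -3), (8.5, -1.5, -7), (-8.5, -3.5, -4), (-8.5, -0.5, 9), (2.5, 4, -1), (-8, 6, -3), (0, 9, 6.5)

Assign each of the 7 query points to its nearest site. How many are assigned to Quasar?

2

(-4.5, -1.5, -3) — d² to each: Pavo:312.25, Indus:31.25, Sigma:119.25, Juno:242.75, Quasar:7.25, Hydra:84.5, Tauri:66.5 → nearest is Quasar
(8.5, -1.5, -7) — d² to each: Pavo:234.25, Indus:344.25, Sigma:201.25, Juno:532.75, Quasar:154.25, Hydra:152.5, Tauri:99.5 → nearest is Tauri
(-8.5, -3.5, -4) — d² to each: Pavo:475.25, Indus:16.25, Sigma:226.25, Juno:324.75, Quasar:41.25, Hydra:170.5, Tauri:158.5 → nearest is Indus
(-8.5, -0.5, 9) — d² to each: Pavo:311.25, Indus:93.25, Sigma:188.25, Juno:102.75, Quasar:208.25, Hydra:141.5, Tauri:252.5 → nearest is Indus
(2.5, 4, -1) — d² to each: Pavo:129.5, Indus:186, Sigma:17.5, Juno:171.5, Quasar:60.5, Hydra:50.75, Tauri:3.25 → nearest is Tauri
(-8, 6, -3) — d² to each: Pavo:430.25, Indus:109.25, Sigma:106.25, Juno:150.25, Quasar:52.75, Hydra:198.5, Tauri:94.5 → nearest is Quasar
(0, 9, 6.5) — d² to each: Pavo:139.5, Indus:283.5, Sigma:27.5, Juno:29, Quasar:205.5, Hydra:123.25, Tauri:108.25 → nearest is Sigma
2 of the 7 points have Quasar as nearest.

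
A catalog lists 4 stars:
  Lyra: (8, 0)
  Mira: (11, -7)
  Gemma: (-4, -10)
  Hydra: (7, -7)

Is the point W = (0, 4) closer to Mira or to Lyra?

Lyra

Compare squared distances:
d²(W, Mira) = (0−11)² + (4−(-7))² = 121 + 121 = 242
d²(W, Lyra) = (0−8)² + (4−0)² = 64 + 16 = 80
242 > 80, so Lyra is closer.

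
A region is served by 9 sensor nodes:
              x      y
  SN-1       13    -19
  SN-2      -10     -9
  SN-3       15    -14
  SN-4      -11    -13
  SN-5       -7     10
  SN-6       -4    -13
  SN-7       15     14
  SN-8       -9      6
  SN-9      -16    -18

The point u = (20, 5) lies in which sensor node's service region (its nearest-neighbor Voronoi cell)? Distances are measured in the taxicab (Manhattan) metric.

SN-7

d(u, SN-1) = 7 + 24 = 31
d(u, SN-2) = 30 + 14 = 44
d(u, SN-3) = 5 + 19 = 24
d(u, SN-4) = 31 + 18 = 49
d(u, SN-5) = 27 + 5 = 32
d(u, SN-6) = 24 + 18 = 42
d(u, SN-7) = 5 + 9 = 14
d(u, SN-8) = 29 + 1 = 30
d(u, SN-9) = 36 + 23 = 59
SN-7 is nearest.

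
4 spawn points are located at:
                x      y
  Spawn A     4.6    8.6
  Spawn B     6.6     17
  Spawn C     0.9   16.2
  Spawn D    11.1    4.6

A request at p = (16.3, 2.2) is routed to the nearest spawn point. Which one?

Spawn D

Compare squared distances (the ordering matches that of the actual distances):
d²(p, Spawn A) = (16.3−4.6)² + (2.2−8.6)² = 136.89 + 40.96 = 177.85
d²(p, Spawn B) = (16.3−6.6)² + (2.2−17)² = 94.09 + 219.04 = 313.13
d²(p, Spawn C) = (16.3−0.9)² + (2.2−16.2)² = 237.16 + 196 = 433.16
d²(p, Spawn D) = (16.3−11.1)² + (2.2−4.6)² = 27.04 + 5.76 = 32.8
Minimum is at Spawn D.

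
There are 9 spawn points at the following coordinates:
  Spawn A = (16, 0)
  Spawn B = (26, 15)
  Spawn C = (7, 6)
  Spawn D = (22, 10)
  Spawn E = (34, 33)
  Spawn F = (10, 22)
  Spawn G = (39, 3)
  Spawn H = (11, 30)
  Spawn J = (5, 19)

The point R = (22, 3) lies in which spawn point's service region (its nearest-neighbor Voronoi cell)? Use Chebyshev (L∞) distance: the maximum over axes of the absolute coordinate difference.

Spawn A

d(R, Spawn A) = max(6, 3) = 6
d(R, Spawn B) = max(4, 12) = 12
d(R, Spawn C) = max(15, 3) = 15
d(R, Spawn D) = max(0, 7) = 7
d(R, Spawn E) = max(12, 30) = 30
d(R, Spawn F) = max(12, 19) = 19
d(R, Spawn G) = max(17, 0) = 17
d(R, Spawn H) = max(11, 27) = 27
d(R, Spawn J) = max(17, 16) = 17
Spawn A is nearest.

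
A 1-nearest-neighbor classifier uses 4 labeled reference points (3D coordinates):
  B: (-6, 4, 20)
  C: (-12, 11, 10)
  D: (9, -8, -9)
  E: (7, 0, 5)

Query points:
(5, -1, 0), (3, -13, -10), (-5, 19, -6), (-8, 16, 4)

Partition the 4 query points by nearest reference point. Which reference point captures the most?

(5, -1, 0) — d² to each: B:546, C:533, D:146, E:30 → nearest is E
(3, -13, -10) — d² to each: B:1270, C:1201, D:62, E:410 → nearest is D
(-5, 19, -6) — d² to each: B:902, C:369, D:934, E:626 → nearest is C
(-8, 16, 4) — d² to each: B:404, C:77, D:1034, E:482 → nearest is C
Tally — C:2, D:1, E:1. C captures the most (2).

C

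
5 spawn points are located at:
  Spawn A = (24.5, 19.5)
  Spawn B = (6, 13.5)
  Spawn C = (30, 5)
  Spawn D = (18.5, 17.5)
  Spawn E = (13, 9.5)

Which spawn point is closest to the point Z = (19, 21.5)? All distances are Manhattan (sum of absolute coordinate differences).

Spawn D

d(Z, Spawn A) = |19−24.5| + |21.5−19.5| = 5.5 + 2 = 7.5
d(Z, Spawn B) = |19−6| + |21.5−13.5| = 13 + 8 = 21
d(Z, Spawn C) = |19−30| + |21.5−5| = 11 + 16.5 = 27.5
d(Z, Spawn D) = |19−18.5| + |21.5−17.5| = 0.5 + 4 = 4.5
d(Z, Spawn E) = |19−13| + |21.5−9.5| = 6 + 12 = 18
Minimum is at Spawn D.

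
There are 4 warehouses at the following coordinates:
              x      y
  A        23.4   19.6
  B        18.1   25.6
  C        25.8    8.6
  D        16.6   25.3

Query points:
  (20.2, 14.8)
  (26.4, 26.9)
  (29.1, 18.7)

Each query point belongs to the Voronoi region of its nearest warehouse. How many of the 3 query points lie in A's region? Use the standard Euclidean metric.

(20.2, 14.8) — d² to each: A:33.28, B:121.05, C:69.8, D:123.21 → nearest is A
(26.4, 26.9) — d² to each: A:62.29, B:70.58, C:335.25, D:98.6 → nearest is A
(29.1, 18.7) — d² to each: A:33.3, B:168.61, C:112.9, D:199.81 → nearest is A
3 of the 3 points have A as nearest.

3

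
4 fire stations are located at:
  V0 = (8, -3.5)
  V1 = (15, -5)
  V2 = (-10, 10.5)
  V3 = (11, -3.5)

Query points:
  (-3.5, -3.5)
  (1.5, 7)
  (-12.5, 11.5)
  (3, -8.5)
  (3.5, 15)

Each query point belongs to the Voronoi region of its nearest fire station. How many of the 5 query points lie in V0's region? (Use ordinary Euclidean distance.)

(-3.5, -3.5) — d² to each: V0:132.25, V1:344.5, V2:238.25, V3:210.25 → nearest is V0
(1.5, 7) — d² to each: V0:152.5, V1:326.25, V2:144.5, V3:200.5 → nearest is V2
(-12.5, 11.5) — d² to each: V0:645.25, V1:1028.5, V2:7.25, V3:777.25 → nearest is V2
(3, -8.5) — d² to each: V0:50, V1:156.25, V2:530, V3:89 → nearest is V0
(3.5, 15) — d² to each: V0:362.5, V1:532.25, V2:202.5, V3:398.5 → nearest is V2
2 of the 5 points have V0 as nearest.

2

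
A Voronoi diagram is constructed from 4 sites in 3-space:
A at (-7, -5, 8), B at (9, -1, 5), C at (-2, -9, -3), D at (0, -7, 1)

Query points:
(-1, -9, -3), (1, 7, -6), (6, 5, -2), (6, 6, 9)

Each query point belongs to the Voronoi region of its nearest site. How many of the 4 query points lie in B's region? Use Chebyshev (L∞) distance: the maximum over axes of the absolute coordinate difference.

3

(-1, -9, -3) — d to each: A:11, B:10, C:1, D:4 → nearest is C
(1, 7, -6) — d to each: A:14, B:11, C:16, D:14 → nearest is B
(6, 5, -2) — d to each: A:13, B:7, C:14, D:12 → nearest is B
(6, 6, 9) — d to each: A:13, B:7, C:15, D:13 → nearest is B
3 of the 4 points have B as nearest.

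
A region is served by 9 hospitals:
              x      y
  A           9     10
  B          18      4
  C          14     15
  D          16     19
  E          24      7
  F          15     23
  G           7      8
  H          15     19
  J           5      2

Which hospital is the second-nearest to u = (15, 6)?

A

Squared Euclidean distances:
|uA|² = 36 + 16 = 52
|uB|² = 9 + 4 = 13
|uC|² = 1 + 81 = 82
|uD|² = 1 + 169 = 170
|uE|² = 81 + 1 = 82
|uF|² = 0 + 289 = 289
|uG|² = 64 + 4 = 68
|uH|² = 0 + 169 = 169
|uJ|² = 100 + 16 = 116
Sorted ascending: B, A, G, … — the second-nearest is A.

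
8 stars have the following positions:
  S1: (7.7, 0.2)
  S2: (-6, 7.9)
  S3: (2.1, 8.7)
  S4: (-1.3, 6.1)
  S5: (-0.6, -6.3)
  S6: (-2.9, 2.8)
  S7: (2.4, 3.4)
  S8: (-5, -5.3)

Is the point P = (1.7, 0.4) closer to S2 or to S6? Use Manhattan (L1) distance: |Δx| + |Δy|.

S6

d(P,S2) = |1.7−(-6)| + |0.4−7.9| = 7.7 + 7.5 = 15.2
d(P,S6) = |1.7−(-2.9)| + |0.4−2.8| = 4.6 + 2.4 = 7
15.2 > 7, so S6 is closer.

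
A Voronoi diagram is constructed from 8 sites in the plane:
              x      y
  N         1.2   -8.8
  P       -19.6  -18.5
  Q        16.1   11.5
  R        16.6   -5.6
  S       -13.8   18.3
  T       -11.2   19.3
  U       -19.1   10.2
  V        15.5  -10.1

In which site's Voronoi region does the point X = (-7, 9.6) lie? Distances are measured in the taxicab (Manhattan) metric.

U

d(X,N) = |-7−1.2| + |9.6−(-8.8)| = 8.2 + 18.4 = 26.6
d(X,P) = |-7−(-19.6)| + |9.6−(-18.5)| = 12.6 + 28.1 = 40.7
d(X,Q) = |-7−16.1| + |9.6−11.5| = 23.1 + 1.9 = 25
d(X,R) = |-7−16.6| + |9.6−(-5.6)| = 23.6 + 15.2 = 38.8
d(X,S) = |-7−(-13.8)| + |9.6−18.3| = 6.8 + 8.7 = 15.5
d(X,T) = |-7−(-11.2)| + |9.6−19.3| = 4.2 + 9.7 = 13.9
d(X,U) = |-7−(-19.1)| + |9.6−10.2| = 12.1 + 0.6 = 12.7
d(X,V) = |-7−15.5| + |9.6−(-10.1)| = 22.5 + 19.7 = 42.2
U is nearest.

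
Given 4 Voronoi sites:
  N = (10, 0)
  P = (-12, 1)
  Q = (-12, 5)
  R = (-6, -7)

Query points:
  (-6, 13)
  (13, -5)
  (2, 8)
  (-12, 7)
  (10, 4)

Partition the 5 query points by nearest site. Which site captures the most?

N

(-6, 13) — d² to each: N:425, P:180, Q:100, R:400 → nearest is Q
(13, -5) — d² to each: N:34, P:661, Q:725, R:365 → nearest is N
(2, 8) — d² to each: N:128, P:245, Q:205, R:289 → nearest is N
(-12, 7) — d² to each: N:533, P:36, Q:4, R:232 → nearest is Q
(10, 4) — d² to each: N:16, P:493, Q:485, R:377 → nearest is N
Tally — N:3, Q:2. N captures the most (3).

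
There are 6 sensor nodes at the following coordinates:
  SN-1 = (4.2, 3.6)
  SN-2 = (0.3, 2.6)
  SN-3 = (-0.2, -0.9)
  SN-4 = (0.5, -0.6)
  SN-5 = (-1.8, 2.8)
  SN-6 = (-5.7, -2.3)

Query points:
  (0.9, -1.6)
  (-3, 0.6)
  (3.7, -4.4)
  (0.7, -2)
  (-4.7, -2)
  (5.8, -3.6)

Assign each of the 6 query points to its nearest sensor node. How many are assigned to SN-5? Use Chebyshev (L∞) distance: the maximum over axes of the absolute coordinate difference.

(0.9, -1.6) — d to each: SN-1:5.2, SN-2:4.2, SN-3:1.1, SN-4:1, SN-5:4.4, SN-6:6.6 → nearest is SN-4
(-3, 0.6) — d to each: SN-1:7.2, SN-2:3.3, SN-3:2.8, SN-4:3.5, SN-5:2.2, SN-6:2.9 → nearest is SN-5
(3.7, -4.4) — d to each: SN-1:8, SN-2:7, SN-3:3.9, SN-4:3.8, SN-5:7.2, SN-6:9.4 → nearest is SN-4
(0.7, -2) — d to each: SN-1:5.6, SN-2:4.6, SN-3:1.1, SN-4:1.4, SN-5:4.8, SN-6:6.4 → nearest is SN-3
(-4.7, -2) — d to each: SN-1:8.9, SN-2:5, SN-3:4.5, SN-4:5.2, SN-5:4.8, SN-6:1 → nearest is SN-6
(5.8, -3.6) — d to each: SN-1:7.2, SN-2:6.2, SN-3:6, SN-4:5.3, SN-5:7.6, SN-6:11.5 → nearest is SN-4
1 of the 6 points has SN-5 as nearest.

1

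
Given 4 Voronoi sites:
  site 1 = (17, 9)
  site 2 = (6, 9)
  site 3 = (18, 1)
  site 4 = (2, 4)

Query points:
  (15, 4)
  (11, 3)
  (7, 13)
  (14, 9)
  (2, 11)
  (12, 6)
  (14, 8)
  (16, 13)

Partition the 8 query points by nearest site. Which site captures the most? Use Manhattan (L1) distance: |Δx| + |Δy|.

(15, 4) — d to each: site 1:7, site 2:14, site 3:6, site 4:13 → nearest is site 3
(11, 3) — d to each: site 1:12, site 2:11, site 3:9, site 4:10 → nearest is site 3
(7, 13) — d to each: site 1:14, site 2:5, site 3:23, site 4:14 → nearest is site 2
(14, 9) — d to each: site 1:3, site 2:8, site 3:12, site 4:17 → nearest is site 1
(2, 11) — d to each: site 1:17, site 2:6, site 3:26, site 4:7 → nearest is site 2
(12, 6) — d to each: site 1:8, site 2:9, site 3:11, site 4:12 → nearest is site 1
(14, 8) — d to each: site 1:4, site 2:9, site 3:11, site 4:16 → nearest is site 1
(16, 13) — d to each: site 1:5, site 2:14, site 3:14, site 4:23 → nearest is site 1
Tally — site 1:4, site 2:2, site 3:2. site 1 captures the most (4).

site 1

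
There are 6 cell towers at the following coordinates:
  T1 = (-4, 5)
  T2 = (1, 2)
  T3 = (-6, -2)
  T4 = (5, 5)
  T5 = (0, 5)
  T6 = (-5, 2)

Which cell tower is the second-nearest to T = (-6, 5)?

Squared Euclidean distances:
|TT1|² = (-6−(-4))² + (5−5)² = 4 + 0 = 4
|TT2|² = (-6−1)² + (5−2)² = 49 + 9 = 58
|TT3|² = (-6−(-6))² + (5−(-2))² = 0 + 49 = 49
|TT4|² = (-6−5)² + (5−5)² = 121 + 0 = 121
|TT5|² = (-6−0)² + (5−5)² = 36 + 0 = 36
|TT6|² = (-6−(-5))² + (5−2)² = 1 + 9 = 10
Sorted ascending: T1, T6, T5, … — the second-nearest is T6.

T6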